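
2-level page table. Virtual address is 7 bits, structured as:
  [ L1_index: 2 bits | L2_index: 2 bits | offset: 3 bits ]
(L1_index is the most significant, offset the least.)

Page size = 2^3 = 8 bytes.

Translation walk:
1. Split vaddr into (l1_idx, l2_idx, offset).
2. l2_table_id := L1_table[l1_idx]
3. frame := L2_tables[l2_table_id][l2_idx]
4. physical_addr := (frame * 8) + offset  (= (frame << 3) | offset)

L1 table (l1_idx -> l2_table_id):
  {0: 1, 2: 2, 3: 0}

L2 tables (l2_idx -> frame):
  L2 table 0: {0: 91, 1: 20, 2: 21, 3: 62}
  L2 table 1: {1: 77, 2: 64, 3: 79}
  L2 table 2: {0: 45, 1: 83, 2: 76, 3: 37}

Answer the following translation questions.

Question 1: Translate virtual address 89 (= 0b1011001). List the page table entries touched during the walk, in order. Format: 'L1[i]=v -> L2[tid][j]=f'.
Answer: L1[2]=2 -> L2[2][3]=37

Derivation:
vaddr = 89 = 0b1011001
Split: l1_idx=2, l2_idx=3, offset=1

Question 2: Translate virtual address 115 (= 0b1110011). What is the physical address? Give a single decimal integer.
Answer: 171

Derivation:
vaddr = 115 = 0b1110011
Split: l1_idx=3, l2_idx=2, offset=3
L1[3] = 0
L2[0][2] = 21
paddr = 21 * 8 + 3 = 171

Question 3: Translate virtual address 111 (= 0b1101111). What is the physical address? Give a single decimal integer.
Answer: 167

Derivation:
vaddr = 111 = 0b1101111
Split: l1_idx=3, l2_idx=1, offset=7
L1[3] = 0
L2[0][1] = 20
paddr = 20 * 8 + 7 = 167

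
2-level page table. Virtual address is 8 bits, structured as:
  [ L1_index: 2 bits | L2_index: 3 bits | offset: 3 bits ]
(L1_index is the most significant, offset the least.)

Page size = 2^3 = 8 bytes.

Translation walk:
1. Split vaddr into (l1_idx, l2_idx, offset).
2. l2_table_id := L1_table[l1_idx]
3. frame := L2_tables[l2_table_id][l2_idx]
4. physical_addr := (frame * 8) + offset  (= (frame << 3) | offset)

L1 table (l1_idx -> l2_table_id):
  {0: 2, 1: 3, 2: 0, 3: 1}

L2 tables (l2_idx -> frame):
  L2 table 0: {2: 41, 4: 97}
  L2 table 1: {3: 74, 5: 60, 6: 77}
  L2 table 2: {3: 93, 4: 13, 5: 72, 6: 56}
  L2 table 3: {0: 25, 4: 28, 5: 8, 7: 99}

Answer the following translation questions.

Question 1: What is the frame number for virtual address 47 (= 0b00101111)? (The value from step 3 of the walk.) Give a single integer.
Answer: 72

Derivation:
vaddr = 47: l1_idx=0, l2_idx=5
L1[0] = 2; L2[2][5] = 72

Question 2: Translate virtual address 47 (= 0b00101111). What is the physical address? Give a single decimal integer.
Answer: 583

Derivation:
vaddr = 47 = 0b00101111
Split: l1_idx=0, l2_idx=5, offset=7
L1[0] = 2
L2[2][5] = 72
paddr = 72 * 8 + 7 = 583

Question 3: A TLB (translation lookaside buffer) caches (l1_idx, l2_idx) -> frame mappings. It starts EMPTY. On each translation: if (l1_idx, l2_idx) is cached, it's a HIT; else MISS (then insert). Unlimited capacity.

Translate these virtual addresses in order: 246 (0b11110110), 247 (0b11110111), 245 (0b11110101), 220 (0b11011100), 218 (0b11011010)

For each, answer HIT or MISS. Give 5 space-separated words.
Answer: MISS HIT HIT MISS HIT

Derivation:
vaddr=246: (3,6) not in TLB -> MISS, insert
vaddr=247: (3,6) in TLB -> HIT
vaddr=245: (3,6) in TLB -> HIT
vaddr=220: (3,3) not in TLB -> MISS, insert
vaddr=218: (3,3) in TLB -> HIT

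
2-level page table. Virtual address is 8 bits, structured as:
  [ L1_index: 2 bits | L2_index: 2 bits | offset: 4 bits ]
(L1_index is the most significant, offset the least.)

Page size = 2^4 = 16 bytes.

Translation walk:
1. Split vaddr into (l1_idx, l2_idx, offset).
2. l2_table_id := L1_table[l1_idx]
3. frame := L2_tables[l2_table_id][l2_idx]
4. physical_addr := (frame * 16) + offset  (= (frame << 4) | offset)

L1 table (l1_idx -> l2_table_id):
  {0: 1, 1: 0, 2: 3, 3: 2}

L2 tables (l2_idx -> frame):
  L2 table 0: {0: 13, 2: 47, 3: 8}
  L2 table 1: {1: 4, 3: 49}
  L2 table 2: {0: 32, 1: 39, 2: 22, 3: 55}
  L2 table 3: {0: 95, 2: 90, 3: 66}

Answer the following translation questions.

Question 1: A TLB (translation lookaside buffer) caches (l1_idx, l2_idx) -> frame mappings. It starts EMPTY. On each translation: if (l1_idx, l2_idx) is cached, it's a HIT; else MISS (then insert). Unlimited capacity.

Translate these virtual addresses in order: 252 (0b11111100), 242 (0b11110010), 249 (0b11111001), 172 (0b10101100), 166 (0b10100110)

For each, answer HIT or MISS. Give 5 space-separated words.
vaddr=252: (3,3) not in TLB -> MISS, insert
vaddr=242: (3,3) in TLB -> HIT
vaddr=249: (3,3) in TLB -> HIT
vaddr=172: (2,2) not in TLB -> MISS, insert
vaddr=166: (2,2) in TLB -> HIT

Answer: MISS HIT HIT MISS HIT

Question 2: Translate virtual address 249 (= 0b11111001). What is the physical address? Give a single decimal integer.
Answer: 889

Derivation:
vaddr = 249 = 0b11111001
Split: l1_idx=3, l2_idx=3, offset=9
L1[3] = 2
L2[2][3] = 55
paddr = 55 * 16 + 9 = 889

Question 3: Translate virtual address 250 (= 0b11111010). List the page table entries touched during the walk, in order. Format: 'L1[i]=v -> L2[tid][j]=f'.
vaddr = 250 = 0b11111010
Split: l1_idx=3, l2_idx=3, offset=10

Answer: L1[3]=2 -> L2[2][3]=55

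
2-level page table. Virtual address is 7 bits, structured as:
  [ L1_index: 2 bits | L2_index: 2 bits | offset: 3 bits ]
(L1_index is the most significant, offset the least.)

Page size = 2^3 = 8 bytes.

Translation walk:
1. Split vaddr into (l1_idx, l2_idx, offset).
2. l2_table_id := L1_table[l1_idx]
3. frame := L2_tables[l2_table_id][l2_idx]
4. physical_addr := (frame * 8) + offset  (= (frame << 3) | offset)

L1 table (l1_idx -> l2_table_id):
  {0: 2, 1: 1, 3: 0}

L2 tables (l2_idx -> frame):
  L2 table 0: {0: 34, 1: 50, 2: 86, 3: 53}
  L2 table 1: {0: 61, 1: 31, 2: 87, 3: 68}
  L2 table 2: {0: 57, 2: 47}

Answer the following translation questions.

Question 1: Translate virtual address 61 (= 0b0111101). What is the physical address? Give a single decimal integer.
Answer: 549

Derivation:
vaddr = 61 = 0b0111101
Split: l1_idx=1, l2_idx=3, offset=5
L1[1] = 1
L2[1][3] = 68
paddr = 68 * 8 + 5 = 549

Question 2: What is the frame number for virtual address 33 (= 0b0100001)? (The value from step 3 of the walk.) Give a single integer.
vaddr = 33: l1_idx=1, l2_idx=0
L1[1] = 1; L2[1][0] = 61

Answer: 61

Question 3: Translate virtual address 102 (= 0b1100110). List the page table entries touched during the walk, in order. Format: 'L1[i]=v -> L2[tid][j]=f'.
vaddr = 102 = 0b1100110
Split: l1_idx=3, l2_idx=0, offset=6

Answer: L1[3]=0 -> L2[0][0]=34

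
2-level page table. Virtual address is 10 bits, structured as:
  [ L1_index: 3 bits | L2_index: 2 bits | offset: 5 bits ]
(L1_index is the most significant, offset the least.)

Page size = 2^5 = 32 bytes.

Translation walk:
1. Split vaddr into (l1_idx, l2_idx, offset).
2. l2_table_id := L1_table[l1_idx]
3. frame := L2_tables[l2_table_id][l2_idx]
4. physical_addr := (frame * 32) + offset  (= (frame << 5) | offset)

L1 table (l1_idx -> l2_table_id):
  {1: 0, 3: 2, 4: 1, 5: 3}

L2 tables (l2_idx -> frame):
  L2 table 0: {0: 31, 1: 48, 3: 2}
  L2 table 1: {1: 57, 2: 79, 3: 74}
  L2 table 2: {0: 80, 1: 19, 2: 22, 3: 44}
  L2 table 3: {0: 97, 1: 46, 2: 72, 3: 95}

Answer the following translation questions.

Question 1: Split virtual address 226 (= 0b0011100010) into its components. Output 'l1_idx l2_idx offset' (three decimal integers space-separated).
Answer: 1 3 2

Derivation:
vaddr = 226 = 0b0011100010
  top 3 bits -> l1_idx = 1
  next 2 bits -> l2_idx = 3
  bottom 5 bits -> offset = 2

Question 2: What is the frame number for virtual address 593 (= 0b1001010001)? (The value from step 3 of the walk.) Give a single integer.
Answer: 79

Derivation:
vaddr = 593: l1_idx=4, l2_idx=2
L1[4] = 1; L2[1][2] = 79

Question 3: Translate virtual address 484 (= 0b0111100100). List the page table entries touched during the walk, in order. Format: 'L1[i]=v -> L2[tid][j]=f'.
Answer: L1[3]=2 -> L2[2][3]=44

Derivation:
vaddr = 484 = 0b0111100100
Split: l1_idx=3, l2_idx=3, offset=4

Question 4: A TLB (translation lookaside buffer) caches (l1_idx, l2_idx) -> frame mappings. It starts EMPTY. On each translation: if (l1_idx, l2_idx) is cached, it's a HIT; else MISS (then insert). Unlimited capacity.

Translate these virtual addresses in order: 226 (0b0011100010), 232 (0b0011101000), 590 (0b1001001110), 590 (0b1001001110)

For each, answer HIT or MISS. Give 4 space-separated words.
Answer: MISS HIT MISS HIT

Derivation:
vaddr=226: (1,3) not in TLB -> MISS, insert
vaddr=232: (1,3) in TLB -> HIT
vaddr=590: (4,2) not in TLB -> MISS, insert
vaddr=590: (4,2) in TLB -> HIT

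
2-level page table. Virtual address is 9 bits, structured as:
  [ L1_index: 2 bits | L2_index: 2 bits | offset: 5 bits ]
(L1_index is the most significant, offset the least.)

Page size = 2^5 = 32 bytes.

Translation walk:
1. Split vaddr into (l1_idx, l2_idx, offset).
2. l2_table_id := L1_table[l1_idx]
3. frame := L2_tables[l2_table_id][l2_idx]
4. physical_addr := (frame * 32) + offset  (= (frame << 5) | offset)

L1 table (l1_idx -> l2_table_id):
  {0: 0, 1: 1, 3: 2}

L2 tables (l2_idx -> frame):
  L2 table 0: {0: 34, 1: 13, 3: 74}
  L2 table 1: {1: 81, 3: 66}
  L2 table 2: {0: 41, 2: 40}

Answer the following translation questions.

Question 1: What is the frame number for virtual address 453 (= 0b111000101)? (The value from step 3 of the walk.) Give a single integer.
Answer: 40

Derivation:
vaddr = 453: l1_idx=3, l2_idx=2
L1[3] = 2; L2[2][2] = 40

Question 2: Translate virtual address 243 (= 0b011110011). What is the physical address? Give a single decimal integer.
vaddr = 243 = 0b011110011
Split: l1_idx=1, l2_idx=3, offset=19
L1[1] = 1
L2[1][3] = 66
paddr = 66 * 32 + 19 = 2131

Answer: 2131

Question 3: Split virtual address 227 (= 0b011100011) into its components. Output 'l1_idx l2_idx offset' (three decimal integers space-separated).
Answer: 1 3 3

Derivation:
vaddr = 227 = 0b011100011
  top 2 bits -> l1_idx = 1
  next 2 bits -> l2_idx = 3
  bottom 5 bits -> offset = 3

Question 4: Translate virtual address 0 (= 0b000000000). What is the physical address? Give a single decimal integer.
Answer: 1088

Derivation:
vaddr = 0 = 0b000000000
Split: l1_idx=0, l2_idx=0, offset=0
L1[0] = 0
L2[0][0] = 34
paddr = 34 * 32 + 0 = 1088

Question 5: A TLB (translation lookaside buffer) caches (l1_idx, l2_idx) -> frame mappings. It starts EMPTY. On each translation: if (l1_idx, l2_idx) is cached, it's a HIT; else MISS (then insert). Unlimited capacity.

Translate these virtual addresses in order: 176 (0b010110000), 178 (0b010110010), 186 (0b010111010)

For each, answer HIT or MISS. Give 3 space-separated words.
vaddr=176: (1,1) not in TLB -> MISS, insert
vaddr=178: (1,1) in TLB -> HIT
vaddr=186: (1,1) in TLB -> HIT

Answer: MISS HIT HIT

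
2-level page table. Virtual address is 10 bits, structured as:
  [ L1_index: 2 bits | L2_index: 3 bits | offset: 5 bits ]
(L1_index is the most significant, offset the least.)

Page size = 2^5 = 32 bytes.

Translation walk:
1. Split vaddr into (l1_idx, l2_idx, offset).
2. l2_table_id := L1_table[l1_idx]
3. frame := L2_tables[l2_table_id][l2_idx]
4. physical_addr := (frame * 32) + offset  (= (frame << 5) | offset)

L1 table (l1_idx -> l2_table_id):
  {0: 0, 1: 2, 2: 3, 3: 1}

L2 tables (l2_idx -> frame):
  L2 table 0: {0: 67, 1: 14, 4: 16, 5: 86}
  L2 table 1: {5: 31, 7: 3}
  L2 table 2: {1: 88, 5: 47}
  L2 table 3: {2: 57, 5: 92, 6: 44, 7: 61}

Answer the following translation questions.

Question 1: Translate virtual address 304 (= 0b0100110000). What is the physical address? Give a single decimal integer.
vaddr = 304 = 0b0100110000
Split: l1_idx=1, l2_idx=1, offset=16
L1[1] = 2
L2[2][1] = 88
paddr = 88 * 32 + 16 = 2832

Answer: 2832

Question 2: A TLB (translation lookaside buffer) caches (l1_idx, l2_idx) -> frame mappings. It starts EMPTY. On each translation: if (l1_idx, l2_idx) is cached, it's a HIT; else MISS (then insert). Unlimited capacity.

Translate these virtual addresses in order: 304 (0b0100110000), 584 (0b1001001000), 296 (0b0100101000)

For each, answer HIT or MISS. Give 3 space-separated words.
vaddr=304: (1,1) not in TLB -> MISS, insert
vaddr=584: (2,2) not in TLB -> MISS, insert
vaddr=296: (1,1) in TLB -> HIT

Answer: MISS MISS HIT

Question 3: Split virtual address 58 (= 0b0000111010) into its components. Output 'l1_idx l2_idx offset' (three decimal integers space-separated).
Answer: 0 1 26

Derivation:
vaddr = 58 = 0b0000111010
  top 2 bits -> l1_idx = 0
  next 3 bits -> l2_idx = 1
  bottom 5 bits -> offset = 26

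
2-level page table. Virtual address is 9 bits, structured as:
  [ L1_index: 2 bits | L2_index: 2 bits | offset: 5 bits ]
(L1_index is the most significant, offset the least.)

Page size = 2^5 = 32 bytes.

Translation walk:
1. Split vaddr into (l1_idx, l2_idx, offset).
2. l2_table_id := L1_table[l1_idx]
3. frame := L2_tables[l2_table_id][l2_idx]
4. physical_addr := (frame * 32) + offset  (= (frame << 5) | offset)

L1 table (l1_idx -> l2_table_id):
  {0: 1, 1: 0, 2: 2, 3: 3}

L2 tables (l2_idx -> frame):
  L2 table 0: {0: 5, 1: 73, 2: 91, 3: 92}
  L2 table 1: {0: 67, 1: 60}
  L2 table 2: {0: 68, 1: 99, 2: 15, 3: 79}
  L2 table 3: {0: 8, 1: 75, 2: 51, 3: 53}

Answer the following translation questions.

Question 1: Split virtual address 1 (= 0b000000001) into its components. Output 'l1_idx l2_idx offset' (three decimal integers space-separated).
Answer: 0 0 1

Derivation:
vaddr = 1 = 0b000000001
  top 2 bits -> l1_idx = 0
  next 2 bits -> l2_idx = 0
  bottom 5 bits -> offset = 1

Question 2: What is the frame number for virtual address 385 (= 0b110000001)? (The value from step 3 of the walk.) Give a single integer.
vaddr = 385: l1_idx=3, l2_idx=0
L1[3] = 3; L2[3][0] = 8

Answer: 8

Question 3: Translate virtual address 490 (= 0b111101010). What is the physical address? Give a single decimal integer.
Answer: 1706

Derivation:
vaddr = 490 = 0b111101010
Split: l1_idx=3, l2_idx=3, offset=10
L1[3] = 3
L2[3][3] = 53
paddr = 53 * 32 + 10 = 1706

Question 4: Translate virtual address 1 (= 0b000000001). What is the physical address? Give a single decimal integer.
vaddr = 1 = 0b000000001
Split: l1_idx=0, l2_idx=0, offset=1
L1[0] = 1
L2[1][0] = 67
paddr = 67 * 32 + 1 = 2145

Answer: 2145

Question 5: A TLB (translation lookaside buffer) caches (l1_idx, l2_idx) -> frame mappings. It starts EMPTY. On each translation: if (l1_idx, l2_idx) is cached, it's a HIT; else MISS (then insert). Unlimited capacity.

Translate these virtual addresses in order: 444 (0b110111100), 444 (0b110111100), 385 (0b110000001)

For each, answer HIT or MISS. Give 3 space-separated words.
Answer: MISS HIT MISS

Derivation:
vaddr=444: (3,1) not in TLB -> MISS, insert
vaddr=444: (3,1) in TLB -> HIT
vaddr=385: (3,0) not in TLB -> MISS, insert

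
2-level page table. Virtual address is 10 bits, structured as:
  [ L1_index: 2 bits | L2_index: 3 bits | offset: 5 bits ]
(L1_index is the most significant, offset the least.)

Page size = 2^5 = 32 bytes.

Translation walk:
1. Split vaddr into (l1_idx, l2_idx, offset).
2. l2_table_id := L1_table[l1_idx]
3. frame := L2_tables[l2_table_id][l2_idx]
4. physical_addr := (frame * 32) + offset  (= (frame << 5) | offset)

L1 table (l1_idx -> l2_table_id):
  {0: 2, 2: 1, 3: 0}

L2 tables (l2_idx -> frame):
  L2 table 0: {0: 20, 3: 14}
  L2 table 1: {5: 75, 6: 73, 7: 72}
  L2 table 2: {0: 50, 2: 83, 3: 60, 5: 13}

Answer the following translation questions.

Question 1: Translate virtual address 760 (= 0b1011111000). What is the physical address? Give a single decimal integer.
vaddr = 760 = 0b1011111000
Split: l1_idx=2, l2_idx=7, offset=24
L1[2] = 1
L2[1][7] = 72
paddr = 72 * 32 + 24 = 2328

Answer: 2328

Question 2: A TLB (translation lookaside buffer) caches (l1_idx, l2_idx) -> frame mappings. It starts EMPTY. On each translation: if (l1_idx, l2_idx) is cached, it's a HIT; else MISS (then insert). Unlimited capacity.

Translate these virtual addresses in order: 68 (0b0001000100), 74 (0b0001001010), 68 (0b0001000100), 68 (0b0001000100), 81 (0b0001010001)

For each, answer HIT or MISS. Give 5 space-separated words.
Answer: MISS HIT HIT HIT HIT

Derivation:
vaddr=68: (0,2) not in TLB -> MISS, insert
vaddr=74: (0,2) in TLB -> HIT
vaddr=68: (0,2) in TLB -> HIT
vaddr=68: (0,2) in TLB -> HIT
vaddr=81: (0,2) in TLB -> HIT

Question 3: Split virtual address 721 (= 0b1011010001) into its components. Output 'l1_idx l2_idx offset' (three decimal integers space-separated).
vaddr = 721 = 0b1011010001
  top 2 bits -> l1_idx = 2
  next 3 bits -> l2_idx = 6
  bottom 5 bits -> offset = 17

Answer: 2 6 17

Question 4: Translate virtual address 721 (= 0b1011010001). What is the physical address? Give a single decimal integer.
vaddr = 721 = 0b1011010001
Split: l1_idx=2, l2_idx=6, offset=17
L1[2] = 1
L2[1][6] = 73
paddr = 73 * 32 + 17 = 2353

Answer: 2353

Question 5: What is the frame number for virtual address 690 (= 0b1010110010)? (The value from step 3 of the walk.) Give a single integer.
Answer: 75

Derivation:
vaddr = 690: l1_idx=2, l2_idx=5
L1[2] = 1; L2[1][5] = 75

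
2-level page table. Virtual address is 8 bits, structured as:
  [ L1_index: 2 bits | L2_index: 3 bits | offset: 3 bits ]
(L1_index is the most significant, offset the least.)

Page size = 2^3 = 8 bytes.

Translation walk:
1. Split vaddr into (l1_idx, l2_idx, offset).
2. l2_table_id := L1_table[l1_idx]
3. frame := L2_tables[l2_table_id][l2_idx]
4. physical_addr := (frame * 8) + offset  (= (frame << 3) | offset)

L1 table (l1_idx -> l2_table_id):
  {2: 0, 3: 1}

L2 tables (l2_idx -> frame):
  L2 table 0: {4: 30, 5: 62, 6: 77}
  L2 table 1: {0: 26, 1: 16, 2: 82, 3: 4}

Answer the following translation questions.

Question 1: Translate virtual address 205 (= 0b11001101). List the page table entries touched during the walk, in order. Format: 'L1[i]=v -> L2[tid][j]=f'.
vaddr = 205 = 0b11001101
Split: l1_idx=3, l2_idx=1, offset=5

Answer: L1[3]=1 -> L2[1][1]=16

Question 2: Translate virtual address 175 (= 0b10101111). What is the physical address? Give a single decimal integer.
Answer: 503

Derivation:
vaddr = 175 = 0b10101111
Split: l1_idx=2, l2_idx=5, offset=7
L1[2] = 0
L2[0][5] = 62
paddr = 62 * 8 + 7 = 503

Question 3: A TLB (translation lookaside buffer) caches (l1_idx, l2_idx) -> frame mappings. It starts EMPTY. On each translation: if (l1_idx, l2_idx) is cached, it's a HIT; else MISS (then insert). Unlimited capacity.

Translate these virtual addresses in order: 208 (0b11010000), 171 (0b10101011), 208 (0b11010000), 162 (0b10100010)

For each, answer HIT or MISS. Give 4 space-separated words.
vaddr=208: (3,2) not in TLB -> MISS, insert
vaddr=171: (2,5) not in TLB -> MISS, insert
vaddr=208: (3,2) in TLB -> HIT
vaddr=162: (2,4) not in TLB -> MISS, insert

Answer: MISS MISS HIT MISS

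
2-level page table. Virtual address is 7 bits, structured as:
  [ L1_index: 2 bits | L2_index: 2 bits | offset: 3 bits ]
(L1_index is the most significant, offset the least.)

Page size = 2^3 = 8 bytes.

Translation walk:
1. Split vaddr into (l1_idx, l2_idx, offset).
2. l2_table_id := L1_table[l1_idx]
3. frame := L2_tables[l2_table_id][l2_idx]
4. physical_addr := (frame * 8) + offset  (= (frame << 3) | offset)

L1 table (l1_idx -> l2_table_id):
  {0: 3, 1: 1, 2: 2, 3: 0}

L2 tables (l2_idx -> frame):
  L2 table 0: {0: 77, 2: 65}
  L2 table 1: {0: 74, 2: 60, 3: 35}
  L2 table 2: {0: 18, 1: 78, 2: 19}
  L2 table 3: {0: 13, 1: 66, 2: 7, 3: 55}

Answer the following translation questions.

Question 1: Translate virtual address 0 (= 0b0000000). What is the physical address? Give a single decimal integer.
Answer: 104

Derivation:
vaddr = 0 = 0b0000000
Split: l1_idx=0, l2_idx=0, offset=0
L1[0] = 3
L2[3][0] = 13
paddr = 13 * 8 + 0 = 104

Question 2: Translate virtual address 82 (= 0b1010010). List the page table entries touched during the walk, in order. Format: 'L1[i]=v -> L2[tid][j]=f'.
Answer: L1[2]=2 -> L2[2][2]=19

Derivation:
vaddr = 82 = 0b1010010
Split: l1_idx=2, l2_idx=2, offset=2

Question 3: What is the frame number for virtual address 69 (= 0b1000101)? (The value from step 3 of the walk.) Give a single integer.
Answer: 18

Derivation:
vaddr = 69: l1_idx=2, l2_idx=0
L1[2] = 2; L2[2][0] = 18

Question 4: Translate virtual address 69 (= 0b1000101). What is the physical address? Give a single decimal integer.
vaddr = 69 = 0b1000101
Split: l1_idx=2, l2_idx=0, offset=5
L1[2] = 2
L2[2][0] = 18
paddr = 18 * 8 + 5 = 149

Answer: 149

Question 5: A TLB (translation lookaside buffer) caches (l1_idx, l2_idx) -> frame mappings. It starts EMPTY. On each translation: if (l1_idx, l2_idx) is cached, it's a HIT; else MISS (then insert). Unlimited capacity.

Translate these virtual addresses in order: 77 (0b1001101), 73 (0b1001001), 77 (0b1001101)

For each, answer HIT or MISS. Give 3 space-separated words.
vaddr=77: (2,1) not in TLB -> MISS, insert
vaddr=73: (2,1) in TLB -> HIT
vaddr=77: (2,1) in TLB -> HIT

Answer: MISS HIT HIT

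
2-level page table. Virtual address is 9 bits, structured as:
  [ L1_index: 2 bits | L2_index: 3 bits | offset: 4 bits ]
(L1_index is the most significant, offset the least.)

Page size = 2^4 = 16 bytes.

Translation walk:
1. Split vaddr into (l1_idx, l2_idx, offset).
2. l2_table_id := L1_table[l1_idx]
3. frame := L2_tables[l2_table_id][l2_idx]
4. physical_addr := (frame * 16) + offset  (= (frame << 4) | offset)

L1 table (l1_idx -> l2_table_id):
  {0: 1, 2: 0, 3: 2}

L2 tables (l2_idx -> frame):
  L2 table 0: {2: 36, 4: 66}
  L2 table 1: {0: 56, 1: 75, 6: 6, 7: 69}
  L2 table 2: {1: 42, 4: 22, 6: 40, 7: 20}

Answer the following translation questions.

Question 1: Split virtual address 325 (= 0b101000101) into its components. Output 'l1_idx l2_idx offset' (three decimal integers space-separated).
vaddr = 325 = 0b101000101
  top 2 bits -> l1_idx = 2
  next 3 bits -> l2_idx = 4
  bottom 4 bits -> offset = 5

Answer: 2 4 5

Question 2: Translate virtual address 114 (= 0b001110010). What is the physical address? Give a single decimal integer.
Answer: 1106

Derivation:
vaddr = 114 = 0b001110010
Split: l1_idx=0, l2_idx=7, offset=2
L1[0] = 1
L2[1][7] = 69
paddr = 69 * 16 + 2 = 1106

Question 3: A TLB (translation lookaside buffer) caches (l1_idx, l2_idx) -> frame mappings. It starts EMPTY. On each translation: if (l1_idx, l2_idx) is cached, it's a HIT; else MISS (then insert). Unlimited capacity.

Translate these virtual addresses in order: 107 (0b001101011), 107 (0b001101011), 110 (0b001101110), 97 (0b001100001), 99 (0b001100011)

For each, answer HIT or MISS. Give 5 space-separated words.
Answer: MISS HIT HIT HIT HIT

Derivation:
vaddr=107: (0,6) not in TLB -> MISS, insert
vaddr=107: (0,6) in TLB -> HIT
vaddr=110: (0,6) in TLB -> HIT
vaddr=97: (0,6) in TLB -> HIT
vaddr=99: (0,6) in TLB -> HIT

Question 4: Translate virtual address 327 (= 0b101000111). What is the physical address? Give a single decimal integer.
Answer: 1063

Derivation:
vaddr = 327 = 0b101000111
Split: l1_idx=2, l2_idx=4, offset=7
L1[2] = 0
L2[0][4] = 66
paddr = 66 * 16 + 7 = 1063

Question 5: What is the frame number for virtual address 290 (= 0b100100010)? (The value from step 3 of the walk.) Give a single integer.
vaddr = 290: l1_idx=2, l2_idx=2
L1[2] = 0; L2[0][2] = 36

Answer: 36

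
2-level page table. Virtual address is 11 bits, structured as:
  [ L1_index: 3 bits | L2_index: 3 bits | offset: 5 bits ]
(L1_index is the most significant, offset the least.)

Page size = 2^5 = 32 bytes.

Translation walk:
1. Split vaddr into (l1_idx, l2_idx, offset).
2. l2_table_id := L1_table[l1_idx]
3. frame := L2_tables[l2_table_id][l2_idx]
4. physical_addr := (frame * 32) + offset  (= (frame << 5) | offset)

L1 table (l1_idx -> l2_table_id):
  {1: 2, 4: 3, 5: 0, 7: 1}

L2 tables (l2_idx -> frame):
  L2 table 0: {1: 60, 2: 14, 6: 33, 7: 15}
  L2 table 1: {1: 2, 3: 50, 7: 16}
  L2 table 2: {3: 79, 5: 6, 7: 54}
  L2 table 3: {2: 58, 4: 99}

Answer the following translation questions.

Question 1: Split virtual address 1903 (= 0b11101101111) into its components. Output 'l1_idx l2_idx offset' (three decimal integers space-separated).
vaddr = 1903 = 0b11101101111
  top 3 bits -> l1_idx = 7
  next 3 bits -> l2_idx = 3
  bottom 5 bits -> offset = 15

Answer: 7 3 15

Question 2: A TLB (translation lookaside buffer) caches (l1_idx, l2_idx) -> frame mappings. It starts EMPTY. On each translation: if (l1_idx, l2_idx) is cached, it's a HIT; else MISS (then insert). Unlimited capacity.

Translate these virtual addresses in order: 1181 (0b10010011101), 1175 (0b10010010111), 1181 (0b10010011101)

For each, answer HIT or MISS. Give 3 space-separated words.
vaddr=1181: (4,4) not in TLB -> MISS, insert
vaddr=1175: (4,4) in TLB -> HIT
vaddr=1181: (4,4) in TLB -> HIT

Answer: MISS HIT HIT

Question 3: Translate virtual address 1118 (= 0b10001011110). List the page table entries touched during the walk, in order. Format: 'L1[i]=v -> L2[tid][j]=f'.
vaddr = 1118 = 0b10001011110
Split: l1_idx=4, l2_idx=2, offset=30

Answer: L1[4]=3 -> L2[3][2]=58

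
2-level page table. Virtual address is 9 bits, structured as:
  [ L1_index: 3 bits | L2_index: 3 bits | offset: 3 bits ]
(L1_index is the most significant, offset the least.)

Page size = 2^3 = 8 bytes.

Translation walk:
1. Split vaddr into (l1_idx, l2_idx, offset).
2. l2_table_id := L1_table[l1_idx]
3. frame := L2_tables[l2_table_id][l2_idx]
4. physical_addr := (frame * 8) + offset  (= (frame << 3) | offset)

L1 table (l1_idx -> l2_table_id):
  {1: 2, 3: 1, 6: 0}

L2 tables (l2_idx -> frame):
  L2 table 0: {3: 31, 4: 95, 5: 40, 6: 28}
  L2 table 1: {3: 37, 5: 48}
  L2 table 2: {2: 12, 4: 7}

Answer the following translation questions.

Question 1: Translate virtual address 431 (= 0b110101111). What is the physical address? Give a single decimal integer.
vaddr = 431 = 0b110101111
Split: l1_idx=6, l2_idx=5, offset=7
L1[6] = 0
L2[0][5] = 40
paddr = 40 * 8 + 7 = 327

Answer: 327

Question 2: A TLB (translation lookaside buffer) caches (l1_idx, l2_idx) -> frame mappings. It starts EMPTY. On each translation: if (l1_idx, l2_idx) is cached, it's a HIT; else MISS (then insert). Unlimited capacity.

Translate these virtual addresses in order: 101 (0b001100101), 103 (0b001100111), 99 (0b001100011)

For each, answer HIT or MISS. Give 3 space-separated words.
Answer: MISS HIT HIT

Derivation:
vaddr=101: (1,4) not in TLB -> MISS, insert
vaddr=103: (1,4) in TLB -> HIT
vaddr=99: (1,4) in TLB -> HIT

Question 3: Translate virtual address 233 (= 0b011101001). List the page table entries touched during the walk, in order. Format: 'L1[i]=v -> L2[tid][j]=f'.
Answer: L1[3]=1 -> L2[1][5]=48

Derivation:
vaddr = 233 = 0b011101001
Split: l1_idx=3, l2_idx=5, offset=1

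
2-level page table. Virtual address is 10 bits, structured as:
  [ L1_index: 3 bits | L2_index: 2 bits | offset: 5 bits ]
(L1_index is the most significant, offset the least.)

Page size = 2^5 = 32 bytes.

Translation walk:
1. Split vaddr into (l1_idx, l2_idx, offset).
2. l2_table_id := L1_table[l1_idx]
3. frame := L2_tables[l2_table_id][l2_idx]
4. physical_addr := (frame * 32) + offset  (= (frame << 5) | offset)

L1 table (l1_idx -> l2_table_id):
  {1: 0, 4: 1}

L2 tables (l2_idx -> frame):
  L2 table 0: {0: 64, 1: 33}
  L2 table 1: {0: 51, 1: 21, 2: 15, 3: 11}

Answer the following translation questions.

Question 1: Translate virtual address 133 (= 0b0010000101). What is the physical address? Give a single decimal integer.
vaddr = 133 = 0b0010000101
Split: l1_idx=1, l2_idx=0, offset=5
L1[1] = 0
L2[0][0] = 64
paddr = 64 * 32 + 5 = 2053

Answer: 2053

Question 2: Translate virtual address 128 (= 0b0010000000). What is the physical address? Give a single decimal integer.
vaddr = 128 = 0b0010000000
Split: l1_idx=1, l2_idx=0, offset=0
L1[1] = 0
L2[0][0] = 64
paddr = 64 * 32 + 0 = 2048

Answer: 2048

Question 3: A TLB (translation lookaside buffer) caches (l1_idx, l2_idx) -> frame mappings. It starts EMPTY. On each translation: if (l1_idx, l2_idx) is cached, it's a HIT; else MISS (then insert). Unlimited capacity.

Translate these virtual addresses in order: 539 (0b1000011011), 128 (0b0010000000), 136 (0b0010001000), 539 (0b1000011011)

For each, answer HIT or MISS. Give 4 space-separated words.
vaddr=539: (4,0) not in TLB -> MISS, insert
vaddr=128: (1,0) not in TLB -> MISS, insert
vaddr=136: (1,0) in TLB -> HIT
vaddr=539: (4,0) in TLB -> HIT

Answer: MISS MISS HIT HIT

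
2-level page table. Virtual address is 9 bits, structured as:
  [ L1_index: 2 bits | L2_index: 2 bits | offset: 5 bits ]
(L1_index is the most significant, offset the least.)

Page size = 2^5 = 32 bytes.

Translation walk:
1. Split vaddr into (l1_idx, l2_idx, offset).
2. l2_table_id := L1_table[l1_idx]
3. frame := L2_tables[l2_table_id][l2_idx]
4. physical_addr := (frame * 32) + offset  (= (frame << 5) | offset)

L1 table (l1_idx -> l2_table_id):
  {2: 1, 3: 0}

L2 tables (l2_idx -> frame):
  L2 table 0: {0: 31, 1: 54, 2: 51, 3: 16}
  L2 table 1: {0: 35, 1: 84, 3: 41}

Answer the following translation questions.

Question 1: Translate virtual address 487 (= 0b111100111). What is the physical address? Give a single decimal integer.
vaddr = 487 = 0b111100111
Split: l1_idx=3, l2_idx=3, offset=7
L1[3] = 0
L2[0][3] = 16
paddr = 16 * 32 + 7 = 519

Answer: 519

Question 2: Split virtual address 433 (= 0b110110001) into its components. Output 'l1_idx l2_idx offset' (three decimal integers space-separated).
vaddr = 433 = 0b110110001
  top 2 bits -> l1_idx = 3
  next 2 bits -> l2_idx = 1
  bottom 5 bits -> offset = 17

Answer: 3 1 17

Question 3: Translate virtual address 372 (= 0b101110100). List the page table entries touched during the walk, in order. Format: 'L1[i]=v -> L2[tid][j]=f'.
vaddr = 372 = 0b101110100
Split: l1_idx=2, l2_idx=3, offset=20

Answer: L1[2]=1 -> L2[1][3]=41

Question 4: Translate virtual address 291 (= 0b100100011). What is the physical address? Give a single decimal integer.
Answer: 2691

Derivation:
vaddr = 291 = 0b100100011
Split: l1_idx=2, l2_idx=1, offset=3
L1[2] = 1
L2[1][1] = 84
paddr = 84 * 32 + 3 = 2691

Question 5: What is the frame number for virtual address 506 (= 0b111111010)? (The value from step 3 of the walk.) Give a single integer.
Answer: 16

Derivation:
vaddr = 506: l1_idx=3, l2_idx=3
L1[3] = 0; L2[0][3] = 16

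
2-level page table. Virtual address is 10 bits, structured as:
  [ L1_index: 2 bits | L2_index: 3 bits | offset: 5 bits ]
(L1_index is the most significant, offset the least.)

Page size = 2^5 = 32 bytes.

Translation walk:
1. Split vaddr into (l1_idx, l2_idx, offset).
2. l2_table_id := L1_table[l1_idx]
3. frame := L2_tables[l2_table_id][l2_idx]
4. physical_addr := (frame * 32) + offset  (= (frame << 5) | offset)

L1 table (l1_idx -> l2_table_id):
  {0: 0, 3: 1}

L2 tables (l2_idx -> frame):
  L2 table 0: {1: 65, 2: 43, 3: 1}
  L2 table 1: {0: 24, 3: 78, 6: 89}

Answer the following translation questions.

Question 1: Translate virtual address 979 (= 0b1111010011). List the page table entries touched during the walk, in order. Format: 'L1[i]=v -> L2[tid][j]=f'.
vaddr = 979 = 0b1111010011
Split: l1_idx=3, l2_idx=6, offset=19

Answer: L1[3]=1 -> L2[1][6]=89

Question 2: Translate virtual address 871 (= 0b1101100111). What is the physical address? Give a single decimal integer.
vaddr = 871 = 0b1101100111
Split: l1_idx=3, l2_idx=3, offset=7
L1[3] = 1
L2[1][3] = 78
paddr = 78 * 32 + 7 = 2503

Answer: 2503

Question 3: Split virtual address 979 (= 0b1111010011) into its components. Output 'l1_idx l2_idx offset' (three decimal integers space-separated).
Answer: 3 6 19

Derivation:
vaddr = 979 = 0b1111010011
  top 2 bits -> l1_idx = 3
  next 3 bits -> l2_idx = 6
  bottom 5 bits -> offset = 19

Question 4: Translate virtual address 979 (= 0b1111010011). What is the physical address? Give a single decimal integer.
vaddr = 979 = 0b1111010011
Split: l1_idx=3, l2_idx=6, offset=19
L1[3] = 1
L2[1][6] = 89
paddr = 89 * 32 + 19 = 2867

Answer: 2867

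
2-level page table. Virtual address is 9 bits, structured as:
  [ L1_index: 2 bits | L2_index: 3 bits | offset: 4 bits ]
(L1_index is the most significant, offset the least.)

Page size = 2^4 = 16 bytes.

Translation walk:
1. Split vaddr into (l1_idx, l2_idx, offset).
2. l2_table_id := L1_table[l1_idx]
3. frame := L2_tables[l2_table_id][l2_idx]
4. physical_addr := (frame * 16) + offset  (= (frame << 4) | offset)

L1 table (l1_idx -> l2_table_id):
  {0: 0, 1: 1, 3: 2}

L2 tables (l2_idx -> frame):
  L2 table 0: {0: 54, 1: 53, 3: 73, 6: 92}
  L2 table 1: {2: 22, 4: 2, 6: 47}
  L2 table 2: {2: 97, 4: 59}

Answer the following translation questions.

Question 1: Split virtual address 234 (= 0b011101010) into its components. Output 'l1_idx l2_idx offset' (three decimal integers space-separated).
Answer: 1 6 10

Derivation:
vaddr = 234 = 0b011101010
  top 2 bits -> l1_idx = 1
  next 3 bits -> l2_idx = 6
  bottom 4 bits -> offset = 10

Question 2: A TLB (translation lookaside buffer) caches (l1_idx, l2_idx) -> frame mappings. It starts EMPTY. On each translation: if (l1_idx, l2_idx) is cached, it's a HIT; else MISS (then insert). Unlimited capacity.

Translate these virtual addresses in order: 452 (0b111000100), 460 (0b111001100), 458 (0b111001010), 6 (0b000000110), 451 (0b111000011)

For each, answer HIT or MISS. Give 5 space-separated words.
vaddr=452: (3,4) not in TLB -> MISS, insert
vaddr=460: (3,4) in TLB -> HIT
vaddr=458: (3,4) in TLB -> HIT
vaddr=6: (0,0) not in TLB -> MISS, insert
vaddr=451: (3,4) in TLB -> HIT

Answer: MISS HIT HIT MISS HIT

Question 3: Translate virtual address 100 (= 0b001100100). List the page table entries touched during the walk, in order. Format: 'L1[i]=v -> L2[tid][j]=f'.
vaddr = 100 = 0b001100100
Split: l1_idx=0, l2_idx=6, offset=4

Answer: L1[0]=0 -> L2[0][6]=92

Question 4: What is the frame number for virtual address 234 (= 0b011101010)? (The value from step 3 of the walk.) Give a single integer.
Answer: 47

Derivation:
vaddr = 234: l1_idx=1, l2_idx=6
L1[1] = 1; L2[1][6] = 47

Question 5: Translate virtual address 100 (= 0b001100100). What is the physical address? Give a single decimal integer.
Answer: 1476

Derivation:
vaddr = 100 = 0b001100100
Split: l1_idx=0, l2_idx=6, offset=4
L1[0] = 0
L2[0][6] = 92
paddr = 92 * 16 + 4 = 1476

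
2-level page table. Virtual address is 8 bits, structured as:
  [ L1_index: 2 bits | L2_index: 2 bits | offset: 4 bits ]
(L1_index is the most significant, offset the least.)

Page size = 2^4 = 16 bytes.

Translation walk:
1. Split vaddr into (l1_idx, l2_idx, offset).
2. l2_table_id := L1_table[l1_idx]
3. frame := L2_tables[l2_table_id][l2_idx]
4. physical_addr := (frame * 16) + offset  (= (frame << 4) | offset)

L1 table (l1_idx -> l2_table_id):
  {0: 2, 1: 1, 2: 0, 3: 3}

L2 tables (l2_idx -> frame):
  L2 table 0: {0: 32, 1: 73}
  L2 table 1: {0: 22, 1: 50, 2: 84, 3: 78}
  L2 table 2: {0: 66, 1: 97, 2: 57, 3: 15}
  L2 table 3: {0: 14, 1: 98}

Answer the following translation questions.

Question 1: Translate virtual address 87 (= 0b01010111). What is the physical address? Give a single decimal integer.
Answer: 807

Derivation:
vaddr = 87 = 0b01010111
Split: l1_idx=1, l2_idx=1, offset=7
L1[1] = 1
L2[1][1] = 50
paddr = 50 * 16 + 7 = 807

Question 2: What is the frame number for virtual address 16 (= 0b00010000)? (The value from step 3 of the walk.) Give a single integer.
vaddr = 16: l1_idx=0, l2_idx=1
L1[0] = 2; L2[2][1] = 97

Answer: 97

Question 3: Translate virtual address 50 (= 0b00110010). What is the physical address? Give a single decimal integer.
vaddr = 50 = 0b00110010
Split: l1_idx=0, l2_idx=3, offset=2
L1[0] = 2
L2[2][3] = 15
paddr = 15 * 16 + 2 = 242

Answer: 242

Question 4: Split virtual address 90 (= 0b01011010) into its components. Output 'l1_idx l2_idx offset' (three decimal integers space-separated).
vaddr = 90 = 0b01011010
  top 2 bits -> l1_idx = 1
  next 2 bits -> l2_idx = 1
  bottom 4 bits -> offset = 10

Answer: 1 1 10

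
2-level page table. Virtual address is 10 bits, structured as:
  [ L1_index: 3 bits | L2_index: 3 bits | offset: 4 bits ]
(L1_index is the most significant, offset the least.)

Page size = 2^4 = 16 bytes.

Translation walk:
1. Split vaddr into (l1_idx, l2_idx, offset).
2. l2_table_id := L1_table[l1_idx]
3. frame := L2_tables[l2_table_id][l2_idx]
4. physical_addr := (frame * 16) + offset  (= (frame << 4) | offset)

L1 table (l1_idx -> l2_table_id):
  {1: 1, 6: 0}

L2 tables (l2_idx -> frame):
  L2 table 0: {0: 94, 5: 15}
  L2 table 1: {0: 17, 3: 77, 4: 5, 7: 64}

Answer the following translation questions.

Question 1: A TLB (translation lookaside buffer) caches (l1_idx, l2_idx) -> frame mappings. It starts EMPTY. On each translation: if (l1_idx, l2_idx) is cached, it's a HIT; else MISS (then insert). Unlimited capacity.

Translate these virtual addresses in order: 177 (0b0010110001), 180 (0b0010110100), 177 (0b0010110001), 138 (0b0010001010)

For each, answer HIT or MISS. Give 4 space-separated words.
vaddr=177: (1,3) not in TLB -> MISS, insert
vaddr=180: (1,3) in TLB -> HIT
vaddr=177: (1,3) in TLB -> HIT
vaddr=138: (1,0) not in TLB -> MISS, insert

Answer: MISS HIT HIT MISS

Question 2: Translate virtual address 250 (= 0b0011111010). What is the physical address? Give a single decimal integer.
Answer: 1034

Derivation:
vaddr = 250 = 0b0011111010
Split: l1_idx=1, l2_idx=7, offset=10
L1[1] = 1
L2[1][7] = 64
paddr = 64 * 16 + 10 = 1034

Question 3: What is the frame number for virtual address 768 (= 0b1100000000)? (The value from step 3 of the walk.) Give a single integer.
vaddr = 768: l1_idx=6, l2_idx=0
L1[6] = 0; L2[0][0] = 94

Answer: 94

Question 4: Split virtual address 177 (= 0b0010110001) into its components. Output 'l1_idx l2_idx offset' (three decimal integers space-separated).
vaddr = 177 = 0b0010110001
  top 3 bits -> l1_idx = 1
  next 3 bits -> l2_idx = 3
  bottom 4 bits -> offset = 1

Answer: 1 3 1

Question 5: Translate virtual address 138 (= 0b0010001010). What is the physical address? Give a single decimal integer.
vaddr = 138 = 0b0010001010
Split: l1_idx=1, l2_idx=0, offset=10
L1[1] = 1
L2[1][0] = 17
paddr = 17 * 16 + 10 = 282

Answer: 282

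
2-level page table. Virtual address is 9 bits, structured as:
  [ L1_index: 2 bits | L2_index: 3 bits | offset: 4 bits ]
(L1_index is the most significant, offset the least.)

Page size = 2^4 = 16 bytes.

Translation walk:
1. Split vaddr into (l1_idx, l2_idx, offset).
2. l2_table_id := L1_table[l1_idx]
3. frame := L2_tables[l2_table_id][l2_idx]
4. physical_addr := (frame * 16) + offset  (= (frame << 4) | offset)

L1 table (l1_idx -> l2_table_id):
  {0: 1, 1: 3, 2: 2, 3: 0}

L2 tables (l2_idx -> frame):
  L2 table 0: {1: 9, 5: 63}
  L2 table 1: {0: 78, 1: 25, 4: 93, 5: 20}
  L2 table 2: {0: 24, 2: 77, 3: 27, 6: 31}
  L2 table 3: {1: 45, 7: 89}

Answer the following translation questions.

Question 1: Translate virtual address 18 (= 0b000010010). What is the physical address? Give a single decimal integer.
vaddr = 18 = 0b000010010
Split: l1_idx=0, l2_idx=1, offset=2
L1[0] = 1
L2[1][1] = 25
paddr = 25 * 16 + 2 = 402

Answer: 402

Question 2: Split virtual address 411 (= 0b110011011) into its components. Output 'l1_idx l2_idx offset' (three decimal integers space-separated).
Answer: 3 1 11

Derivation:
vaddr = 411 = 0b110011011
  top 2 bits -> l1_idx = 3
  next 3 bits -> l2_idx = 1
  bottom 4 bits -> offset = 11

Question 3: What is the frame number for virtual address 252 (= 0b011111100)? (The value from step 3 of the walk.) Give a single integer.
Answer: 89

Derivation:
vaddr = 252: l1_idx=1, l2_idx=7
L1[1] = 3; L2[3][7] = 89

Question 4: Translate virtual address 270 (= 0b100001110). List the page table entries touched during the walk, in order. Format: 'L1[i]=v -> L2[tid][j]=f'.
vaddr = 270 = 0b100001110
Split: l1_idx=2, l2_idx=0, offset=14

Answer: L1[2]=2 -> L2[2][0]=24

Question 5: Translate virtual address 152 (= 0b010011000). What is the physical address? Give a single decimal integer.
Answer: 728

Derivation:
vaddr = 152 = 0b010011000
Split: l1_idx=1, l2_idx=1, offset=8
L1[1] = 3
L2[3][1] = 45
paddr = 45 * 16 + 8 = 728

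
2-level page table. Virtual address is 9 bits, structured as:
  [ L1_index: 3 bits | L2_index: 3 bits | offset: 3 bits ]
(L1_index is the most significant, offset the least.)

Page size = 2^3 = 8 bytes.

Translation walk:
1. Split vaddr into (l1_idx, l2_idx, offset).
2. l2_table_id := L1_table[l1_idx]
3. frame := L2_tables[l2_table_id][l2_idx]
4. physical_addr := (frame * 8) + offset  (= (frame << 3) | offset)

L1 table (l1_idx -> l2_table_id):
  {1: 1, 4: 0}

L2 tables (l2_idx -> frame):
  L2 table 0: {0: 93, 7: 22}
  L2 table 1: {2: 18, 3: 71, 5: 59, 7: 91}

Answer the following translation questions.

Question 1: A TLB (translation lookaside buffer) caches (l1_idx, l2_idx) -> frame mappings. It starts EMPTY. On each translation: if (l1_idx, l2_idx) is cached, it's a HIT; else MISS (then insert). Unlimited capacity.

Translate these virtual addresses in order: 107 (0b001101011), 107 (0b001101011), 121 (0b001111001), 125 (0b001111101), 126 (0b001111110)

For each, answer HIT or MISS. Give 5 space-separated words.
vaddr=107: (1,5) not in TLB -> MISS, insert
vaddr=107: (1,5) in TLB -> HIT
vaddr=121: (1,7) not in TLB -> MISS, insert
vaddr=125: (1,7) in TLB -> HIT
vaddr=126: (1,7) in TLB -> HIT

Answer: MISS HIT MISS HIT HIT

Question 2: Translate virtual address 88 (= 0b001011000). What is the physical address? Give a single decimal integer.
Answer: 568

Derivation:
vaddr = 88 = 0b001011000
Split: l1_idx=1, l2_idx=3, offset=0
L1[1] = 1
L2[1][3] = 71
paddr = 71 * 8 + 0 = 568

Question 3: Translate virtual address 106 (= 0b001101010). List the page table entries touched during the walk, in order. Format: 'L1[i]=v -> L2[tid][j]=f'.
vaddr = 106 = 0b001101010
Split: l1_idx=1, l2_idx=5, offset=2

Answer: L1[1]=1 -> L2[1][5]=59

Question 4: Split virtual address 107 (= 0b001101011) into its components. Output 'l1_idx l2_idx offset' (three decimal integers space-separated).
Answer: 1 5 3

Derivation:
vaddr = 107 = 0b001101011
  top 3 bits -> l1_idx = 1
  next 3 bits -> l2_idx = 5
  bottom 3 bits -> offset = 3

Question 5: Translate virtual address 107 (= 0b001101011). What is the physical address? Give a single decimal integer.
Answer: 475

Derivation:
vaddr = 107 = 0b001101011
Split: l1_idx=1, l2_idx=5, offset=3
L1[1] = 1
L2[1][5] = 59
paddr = 59 * 8 + 3 = 475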